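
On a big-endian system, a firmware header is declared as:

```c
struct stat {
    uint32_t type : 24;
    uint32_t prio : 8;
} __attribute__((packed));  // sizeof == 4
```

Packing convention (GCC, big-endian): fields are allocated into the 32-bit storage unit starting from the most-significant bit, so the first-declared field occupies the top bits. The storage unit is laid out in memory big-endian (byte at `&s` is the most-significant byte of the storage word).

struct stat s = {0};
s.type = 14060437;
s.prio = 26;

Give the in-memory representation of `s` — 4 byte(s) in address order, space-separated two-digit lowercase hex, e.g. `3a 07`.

[8+:24] type=14060437 & 0xffffff = 0xd68b95; word=0xd68b9500
[0+:8] prio=26 & 0xff = 0x1a; word=0xd68b951a
word = 0xd68b951a → big-endian bytes:
  [0]=0xd6  [1]=0x8b  [2]=0x95  [3]=0x1a

d6 8b 95 1a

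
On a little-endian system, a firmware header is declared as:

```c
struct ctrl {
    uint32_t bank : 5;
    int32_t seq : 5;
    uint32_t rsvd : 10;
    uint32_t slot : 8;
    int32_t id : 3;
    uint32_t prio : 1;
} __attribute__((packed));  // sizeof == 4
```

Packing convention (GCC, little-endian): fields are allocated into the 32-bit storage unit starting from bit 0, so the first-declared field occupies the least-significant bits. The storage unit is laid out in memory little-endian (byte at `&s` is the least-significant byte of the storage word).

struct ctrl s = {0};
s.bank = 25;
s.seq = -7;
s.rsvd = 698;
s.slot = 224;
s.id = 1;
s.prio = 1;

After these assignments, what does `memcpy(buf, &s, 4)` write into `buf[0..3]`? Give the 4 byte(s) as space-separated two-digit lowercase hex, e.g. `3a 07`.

[0+:5] bank=25 & 0x1f = 0x19; word=0x00000019
[5+:5] seq=-7 & 0x1f = 0x19; word=0x00000339
[10+:10] rsvd=698 & 0x3ff = 0x2ba; word=0x000aeb39
[20+:8] slot=224 & 0xff = 0xe0; word=0x0e0aeb39
[28+:3] id=1 & 0x7 = 0x1; word=0x1e0aeb39
[31+:1] prio=1 & 0x1 = 0x1; word=0x9e0aeb39
word = 0x9e0aeb39 → little-endian bytes:
  [0]=0x39  [1]=0xeb  [2]=0x0a  [3]=0x9e

39 eb 0a 9e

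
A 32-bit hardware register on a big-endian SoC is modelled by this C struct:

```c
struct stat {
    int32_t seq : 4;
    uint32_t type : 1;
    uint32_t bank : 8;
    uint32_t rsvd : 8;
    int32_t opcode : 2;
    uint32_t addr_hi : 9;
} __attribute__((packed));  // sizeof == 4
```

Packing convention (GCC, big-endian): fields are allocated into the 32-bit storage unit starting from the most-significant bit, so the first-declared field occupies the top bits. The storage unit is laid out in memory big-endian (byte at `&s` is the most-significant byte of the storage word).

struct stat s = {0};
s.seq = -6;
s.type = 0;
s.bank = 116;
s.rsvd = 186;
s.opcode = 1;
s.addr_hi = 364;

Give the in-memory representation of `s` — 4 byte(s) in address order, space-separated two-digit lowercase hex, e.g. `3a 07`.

a3 a5 d3 6c

[28+:4] seq=-6 & 0xf = 0xa; word=0xa0000000
[27+:1] type=0 & 0x1 = 0x0; word=0xa0000000
[19+:8] bank=116 & 0xff = 0x74; word=0xa3a00000
[11+:8] rsvd=186 & 0xff = 0xba; word=0xa3a5d000
[9+:2] opcode=1 & 0x3 = 0x1; word=0xa3a5d200
[0+:9] addr_hi=364 & 0x1ff = 0x16c; word=0xa3a5d36c
word = 0xa3a5d36c → big-endian bytes:
  [0]=0xa3  [1]=0xa5  [2]=0xd3  [3]=0x6c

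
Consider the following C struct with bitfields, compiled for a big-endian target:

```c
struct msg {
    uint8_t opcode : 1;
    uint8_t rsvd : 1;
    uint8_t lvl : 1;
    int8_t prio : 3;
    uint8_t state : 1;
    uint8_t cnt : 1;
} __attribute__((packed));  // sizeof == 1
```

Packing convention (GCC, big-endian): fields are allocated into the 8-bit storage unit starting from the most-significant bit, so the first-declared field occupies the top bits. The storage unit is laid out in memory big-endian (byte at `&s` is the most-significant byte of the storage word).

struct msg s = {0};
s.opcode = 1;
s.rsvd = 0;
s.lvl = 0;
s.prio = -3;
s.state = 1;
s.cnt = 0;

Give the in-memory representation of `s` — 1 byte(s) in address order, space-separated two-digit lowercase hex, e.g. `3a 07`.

96

[7+:1] opcode=1 & 0x1 = 0x1; word=0x80
[6+:1] rsvd=0 & 0x1 = 0x0; word=0x80
[5+:1] lvl=0 & 0x1 = 0x0; word=0x80
[2+:3] prio=-3 & 0x7 = 0x5; word=0x94
[1+:1] state=1 & 0x1 = 0x1; word=0x96
[0+:1] cnt=0 & 0x1 = 0x0; word=0x96
word = 0x96 → big-endian bytes:
  [0]=0x96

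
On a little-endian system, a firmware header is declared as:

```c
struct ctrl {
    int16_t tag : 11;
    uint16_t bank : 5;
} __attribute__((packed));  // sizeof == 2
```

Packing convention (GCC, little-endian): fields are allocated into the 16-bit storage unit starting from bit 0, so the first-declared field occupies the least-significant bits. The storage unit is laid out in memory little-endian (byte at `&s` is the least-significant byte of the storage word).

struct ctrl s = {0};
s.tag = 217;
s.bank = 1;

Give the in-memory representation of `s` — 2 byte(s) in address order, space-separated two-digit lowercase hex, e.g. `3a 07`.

[0+:11] tag=217 & 0x7ff = 0xd9; word=0x00d9
[11+:5] bank=1 & 0x1f = 0x1; word=0x08d9
word = 0x08d9 → little-endian bytes:
  [0]=0xd9  [1]=0x08

d9 08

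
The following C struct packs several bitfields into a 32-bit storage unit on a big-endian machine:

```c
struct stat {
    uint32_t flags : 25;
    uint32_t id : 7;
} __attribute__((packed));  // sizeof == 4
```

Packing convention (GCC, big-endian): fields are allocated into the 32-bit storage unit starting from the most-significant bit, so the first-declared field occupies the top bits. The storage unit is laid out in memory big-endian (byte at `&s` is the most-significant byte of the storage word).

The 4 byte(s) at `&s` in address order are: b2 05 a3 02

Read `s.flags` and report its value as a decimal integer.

[0]=0xb2 [1]=0x05 [2]=0xa3 [3]=0x02 (big-endian) → word 0xb205a302
flags [7+:25] = (word>>7) & 0x1ffffff = 23333702  ←
id [0+:7] = (word>>0) & 0x7f = 2

23333702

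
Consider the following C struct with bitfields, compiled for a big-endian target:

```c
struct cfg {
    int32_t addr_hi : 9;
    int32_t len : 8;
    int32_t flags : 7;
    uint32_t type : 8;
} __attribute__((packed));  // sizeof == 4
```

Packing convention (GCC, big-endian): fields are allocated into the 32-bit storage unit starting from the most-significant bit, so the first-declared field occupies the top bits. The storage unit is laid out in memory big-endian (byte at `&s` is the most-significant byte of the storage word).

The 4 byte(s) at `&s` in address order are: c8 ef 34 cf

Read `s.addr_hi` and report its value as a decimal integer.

-111

[0]=0xc8 [1]=0xef [2]=0x34 [3]=0xcf (big-endian) → word 0xc8ef34cf
addr_hi [23+:9] = (word>>23) & 0x1ff = 401  ←
len [15+:8] = (word>>15) & 0xff = 222
flags [8+:7] = (word>>8) & 0x7f = 52
type [0+:8] = (word>>0) & 0xff = 207
addr_hi signed 9b, MSB=1: 401 - 512 = -111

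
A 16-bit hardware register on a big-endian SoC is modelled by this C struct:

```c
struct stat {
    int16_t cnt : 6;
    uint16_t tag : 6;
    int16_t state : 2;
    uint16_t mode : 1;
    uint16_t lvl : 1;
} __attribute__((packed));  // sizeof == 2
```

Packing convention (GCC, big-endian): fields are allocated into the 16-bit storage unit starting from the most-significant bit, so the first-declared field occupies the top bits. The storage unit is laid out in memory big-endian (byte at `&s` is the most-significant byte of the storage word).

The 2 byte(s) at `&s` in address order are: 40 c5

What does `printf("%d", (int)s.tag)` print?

12

[0]=0x40 [1]=0xc5 (big-endian) → word 0x40c5
cnt:6 @ bit 10 → (0x40c5>>10)&0x3f = 0x10
tag:6 @ bit 4 → (0x40c5>>4)&0x3f = 0xc  ←
state:2 @ bit 2 → (0x40c5>>2)&0x3 = 0x1
mode:1 @ bit 1 → (0x40c5>>1)&0x1 = 0x0
lvl:1 @ bit 0 → (0x40c5>>0)&0x1 = 0x1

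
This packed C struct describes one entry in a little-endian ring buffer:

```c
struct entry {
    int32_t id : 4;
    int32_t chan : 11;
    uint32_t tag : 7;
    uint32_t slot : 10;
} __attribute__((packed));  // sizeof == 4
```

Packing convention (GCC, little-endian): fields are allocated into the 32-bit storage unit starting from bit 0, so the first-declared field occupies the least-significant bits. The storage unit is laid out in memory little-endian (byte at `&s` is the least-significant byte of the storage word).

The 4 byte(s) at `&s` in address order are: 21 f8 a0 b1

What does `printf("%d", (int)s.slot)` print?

[0]=0x21 [1]=0xf8 [2]=0xa0 [3]=0xb1 (little-endian) → word 0xb1a0f821
id [0+:4] = (word>>0) & 0xf = 1
chan [4+:11] = (word>>4) & 0x7ff = 1922
tag [15+:7] = (word>>15) & 0x7f = 65
slot [22+:10] = (word>>22) & 0x3ff = 710  ←

710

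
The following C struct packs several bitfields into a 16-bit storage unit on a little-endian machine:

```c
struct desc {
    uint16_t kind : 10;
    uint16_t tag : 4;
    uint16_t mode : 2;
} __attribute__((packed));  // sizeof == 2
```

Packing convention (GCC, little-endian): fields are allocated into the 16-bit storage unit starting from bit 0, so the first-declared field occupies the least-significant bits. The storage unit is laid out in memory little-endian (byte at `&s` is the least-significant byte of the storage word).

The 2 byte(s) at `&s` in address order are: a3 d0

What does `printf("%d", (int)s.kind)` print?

[0]=0xa3 [1]=0xd0 (little-endian) → word 0xd0a3
kind [0+:10] = (word>>0) & 0x3ff = 163  ←
tag [10+:4] = (word>>10) & 0xf = 4
mode [14+:2] = (word>>14) & 0x3 = 3

163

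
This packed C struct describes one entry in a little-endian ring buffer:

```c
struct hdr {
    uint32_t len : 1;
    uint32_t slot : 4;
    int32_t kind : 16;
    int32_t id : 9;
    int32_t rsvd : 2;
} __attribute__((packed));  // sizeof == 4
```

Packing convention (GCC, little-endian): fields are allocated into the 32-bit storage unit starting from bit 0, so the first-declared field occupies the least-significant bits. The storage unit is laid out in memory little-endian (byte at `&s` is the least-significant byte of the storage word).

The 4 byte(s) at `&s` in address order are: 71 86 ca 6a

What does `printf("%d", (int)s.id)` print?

[0]=0x71 [1]=0x86 [2]=0xca [3]=0x6a (little-endian) → word 0x6aca8671
len [0+:1] = (word>>0) & 0x1 = 1
slot [1+:4] = (word>>1) & 0xf = 8
kind [5+:16] = (word>>5) & 0xffff = 21555
id [21+:9] = (word>>21) & 0x1ff = 342  ←
rsvd [30+:2] = (word>>30) & 0x3 = 1
id signed 9b, MSB=1: 342 - 512 = -170

-170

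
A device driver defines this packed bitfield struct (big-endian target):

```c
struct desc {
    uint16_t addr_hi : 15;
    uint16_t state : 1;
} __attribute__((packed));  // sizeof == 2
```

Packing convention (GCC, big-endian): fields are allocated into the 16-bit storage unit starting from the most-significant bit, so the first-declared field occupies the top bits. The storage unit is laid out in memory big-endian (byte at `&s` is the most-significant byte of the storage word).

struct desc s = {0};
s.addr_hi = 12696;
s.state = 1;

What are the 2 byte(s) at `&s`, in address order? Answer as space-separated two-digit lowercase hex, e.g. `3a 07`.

addr_hi (15b) val=12696 bits=0x3198 at bit 1: 0x6330
state (1b) val=1 bits=0x1 at bit 0: 0x6331
word = 0x6331 → big-endian bytes:
  [0]=0x63  [1]=0x31

63 31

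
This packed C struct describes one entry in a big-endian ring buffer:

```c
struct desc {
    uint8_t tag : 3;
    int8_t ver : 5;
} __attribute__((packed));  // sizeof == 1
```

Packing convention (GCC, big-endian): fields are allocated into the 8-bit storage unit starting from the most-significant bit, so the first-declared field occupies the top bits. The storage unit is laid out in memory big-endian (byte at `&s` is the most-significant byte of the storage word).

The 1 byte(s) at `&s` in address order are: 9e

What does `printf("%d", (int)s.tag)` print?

4

[0]=0x9e (big-endian) → word 0x9e
tag [5+:3] = (word>>5) & 0x7 = 4  ←
ver [0+:5] = (word>>0) & 0x1f = 30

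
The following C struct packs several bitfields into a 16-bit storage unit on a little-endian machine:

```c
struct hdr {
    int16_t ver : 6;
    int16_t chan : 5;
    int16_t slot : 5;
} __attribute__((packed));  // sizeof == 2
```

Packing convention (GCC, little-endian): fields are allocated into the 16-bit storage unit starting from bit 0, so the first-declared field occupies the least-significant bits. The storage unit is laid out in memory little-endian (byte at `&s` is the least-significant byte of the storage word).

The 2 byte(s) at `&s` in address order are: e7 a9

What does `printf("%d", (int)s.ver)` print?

[0]=0xe7 [1]=0xa9 (little-endian) → word 0xa9e7
ver:6 @ bit 0 → (0xa9e7>>0)&0x3f = 0x27  ←
chan:5 @ bit 6 → (0xa9e7>>6)&0x1f = 0x7
slot:5 @ bit 11 → (0xa9e7>>11)&0x1f = 0x15
ver signed 6b, MSB=1: 39 - 64 = -25

-25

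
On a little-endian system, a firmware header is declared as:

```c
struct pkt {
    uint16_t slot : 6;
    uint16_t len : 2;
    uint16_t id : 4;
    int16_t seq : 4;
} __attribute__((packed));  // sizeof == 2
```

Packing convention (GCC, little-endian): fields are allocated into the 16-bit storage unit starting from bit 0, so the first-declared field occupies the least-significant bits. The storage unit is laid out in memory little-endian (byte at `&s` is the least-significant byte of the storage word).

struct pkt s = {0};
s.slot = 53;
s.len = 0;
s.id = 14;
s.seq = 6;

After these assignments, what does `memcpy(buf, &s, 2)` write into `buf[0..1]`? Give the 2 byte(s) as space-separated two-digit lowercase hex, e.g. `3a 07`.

35 6e

slot (6b) val=53 bits=0x35 at bit 0: 0x0035
len (2b) val=0 bits=0x0 at bit 6: 0x0035
id (4b) val=14 bits=0xe at bit 8: 0x0e35
seq (4b) val=6 bits=0x6 at bit 12: 0x6e35
word = 0x6e35 → little-endian bytes:
  [0]=0x35  [1]=0x6e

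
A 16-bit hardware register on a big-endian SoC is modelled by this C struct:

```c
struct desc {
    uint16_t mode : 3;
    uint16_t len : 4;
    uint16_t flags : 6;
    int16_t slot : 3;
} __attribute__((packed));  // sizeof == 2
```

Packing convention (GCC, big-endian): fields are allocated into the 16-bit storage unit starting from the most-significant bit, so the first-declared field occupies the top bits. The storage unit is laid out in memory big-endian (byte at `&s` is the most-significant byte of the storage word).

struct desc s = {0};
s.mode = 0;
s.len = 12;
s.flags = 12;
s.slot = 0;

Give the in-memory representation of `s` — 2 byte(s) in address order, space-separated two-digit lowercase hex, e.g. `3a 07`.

18 60

mode (3b) val=0 bits=0x0 at bit 13: 0x0000
len (4b) val=12 bits=0xc at bit 9: 0x1800
flags (6b) val=12 bits=0xc at bit 3: 0x1860
slot (3b) val=0 bits=0x0 at bit 0: 0x1860
word = 0x1860 → big-endian bytes:
  [0]=0x18  [1]=0x60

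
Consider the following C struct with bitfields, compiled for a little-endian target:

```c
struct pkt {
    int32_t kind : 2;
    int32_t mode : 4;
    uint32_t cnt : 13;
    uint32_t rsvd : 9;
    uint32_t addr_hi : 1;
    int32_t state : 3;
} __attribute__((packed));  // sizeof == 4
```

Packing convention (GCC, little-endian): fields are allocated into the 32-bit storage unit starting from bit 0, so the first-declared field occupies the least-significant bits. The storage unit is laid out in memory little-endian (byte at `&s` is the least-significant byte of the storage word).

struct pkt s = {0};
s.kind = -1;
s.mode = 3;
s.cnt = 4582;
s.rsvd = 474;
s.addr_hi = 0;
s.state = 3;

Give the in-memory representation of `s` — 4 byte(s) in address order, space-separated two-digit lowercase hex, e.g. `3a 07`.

[0+:2] kind=-1 & 0x3 = 0x3; word=0x00000003
[2+:4] mode=3 & 0xf = 0x3; word=0x0000000f
[6+:13] cnt=4582 & 0x1fff = 0x11e6; word=0x0004798f
[19+:9] rsvd=474 & 0x1ff = 0x1da; word=0x0ed4798f
[28+:1] addr_hi=0 & 0x1 = 0x0; word=0x0ed4798f
[29+:3] state=3 & 0x7 = 0x3; word=0x6ed4798f
word = 0x6ed4798f → little-endian bytes:
  [0]=0x8f  [1]=0x79  [2]=0xd4  [3]=0x6e

8f 79 d4 6e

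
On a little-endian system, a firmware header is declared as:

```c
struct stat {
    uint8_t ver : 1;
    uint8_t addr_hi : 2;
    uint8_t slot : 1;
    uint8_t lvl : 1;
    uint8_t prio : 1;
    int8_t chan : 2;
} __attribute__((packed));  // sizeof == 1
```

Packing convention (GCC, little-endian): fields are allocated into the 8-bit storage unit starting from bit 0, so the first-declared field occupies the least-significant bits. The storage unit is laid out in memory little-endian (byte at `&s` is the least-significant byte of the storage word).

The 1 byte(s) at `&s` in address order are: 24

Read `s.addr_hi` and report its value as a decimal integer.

2

[0]=0x24 (little-endian) → word 0x24
ver [0+:1] = (word>>0) & 0x1 = 0
addr_hi [1+:2] = (word>>1) & 0x3 = 2  ←
slot [3+:1] = (word>>3) & 0x1 = 0
lvl [4+:1] = (word>>4) & 0x1 = 0
prio [5+:1] = (word>>5) & 0x1 = 1
chan [6+:2] = (word>>6) & 0x3 = 0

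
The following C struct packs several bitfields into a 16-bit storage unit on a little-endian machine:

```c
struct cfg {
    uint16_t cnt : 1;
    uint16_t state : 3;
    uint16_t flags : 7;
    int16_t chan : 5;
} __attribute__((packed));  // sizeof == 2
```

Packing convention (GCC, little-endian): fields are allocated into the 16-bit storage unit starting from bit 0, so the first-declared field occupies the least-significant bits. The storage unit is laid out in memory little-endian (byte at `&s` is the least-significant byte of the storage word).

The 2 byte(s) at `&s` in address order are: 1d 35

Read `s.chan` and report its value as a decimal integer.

6

[0]=0x1d [1]=0x35 (little-endian) → word 0x351d
cnt [0+:1] = (word>>0) & 0x1 = 1
state [1+:3] = (word>>1) & 0x7 = 6
flags [4+:7] = (word>>4) & 0x7f = 81
chan [11+:5] = (word>>11) & 0x1f = 6  ←
chan signed 5b, MSB=0: value = 6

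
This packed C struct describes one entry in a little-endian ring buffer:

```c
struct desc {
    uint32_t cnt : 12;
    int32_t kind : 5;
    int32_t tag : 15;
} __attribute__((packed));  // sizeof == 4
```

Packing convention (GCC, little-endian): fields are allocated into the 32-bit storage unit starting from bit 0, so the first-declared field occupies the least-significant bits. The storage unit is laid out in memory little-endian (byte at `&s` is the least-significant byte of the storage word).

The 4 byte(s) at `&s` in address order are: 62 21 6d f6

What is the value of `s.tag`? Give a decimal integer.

-1226

[0]=0x62 [1]=0x21 [2]=0x6d [3]=0xf6 (little-endian) → word 0xf66d2162
cnt:12 @ bit 0 → (0xf66d2162>>0)&0xfff = 0x162
kind:5 @ bit 12 → (0xf66d2162>>12)&0x1f = 0x12
tag:15 @ bit 17 → (0xf66d2162>>17)&0x7fff = 0x7b36  ←
tag signed 15b, MSB=1: 31542 - 32768 = -1226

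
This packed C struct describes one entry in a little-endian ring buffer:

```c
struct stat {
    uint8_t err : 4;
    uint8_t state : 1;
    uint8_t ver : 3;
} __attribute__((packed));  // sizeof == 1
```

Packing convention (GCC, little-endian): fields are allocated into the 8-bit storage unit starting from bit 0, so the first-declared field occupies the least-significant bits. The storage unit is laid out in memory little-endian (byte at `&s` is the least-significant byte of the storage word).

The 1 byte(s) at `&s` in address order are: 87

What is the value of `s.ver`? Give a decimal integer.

4

[0]=0x87 (little-endian) → word 0x87
err:4 @ bit 0 → (0x87>>0)&0xf = 0x7
state:1 @ bit 4 → (0x87>>4)&0x1 = 0x0
ver:3 @ bit 5 → (0x87>>5)&0x7 = 0x4  ←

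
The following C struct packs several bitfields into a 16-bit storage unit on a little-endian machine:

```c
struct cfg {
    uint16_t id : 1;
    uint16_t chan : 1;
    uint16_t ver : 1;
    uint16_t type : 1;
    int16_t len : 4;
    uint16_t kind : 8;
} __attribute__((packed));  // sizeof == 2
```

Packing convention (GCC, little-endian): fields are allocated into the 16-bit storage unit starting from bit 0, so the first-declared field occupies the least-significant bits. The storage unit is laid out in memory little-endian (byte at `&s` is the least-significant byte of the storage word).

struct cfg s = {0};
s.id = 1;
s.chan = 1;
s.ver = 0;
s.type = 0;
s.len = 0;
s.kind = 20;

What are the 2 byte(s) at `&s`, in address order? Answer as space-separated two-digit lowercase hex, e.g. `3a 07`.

03 14

id:1 = 1 → 0x1 << 0 → word 0x0001
chan:1 = 1 → 0x1 << 1 → word 0x0003
ver:1 = 0 → 0x0 << 2 → word 0x0003
type:1 = 0 → 0x0 << 3 → word 0x0003
len:4 = 0 → 0x0 << 4 → word 0x0003
kind:8 = 20 → 0x14 << 8 → word 0x1403
word = 0x1403 → little-endian bytes:
  [0]=0x03  [1]=0x14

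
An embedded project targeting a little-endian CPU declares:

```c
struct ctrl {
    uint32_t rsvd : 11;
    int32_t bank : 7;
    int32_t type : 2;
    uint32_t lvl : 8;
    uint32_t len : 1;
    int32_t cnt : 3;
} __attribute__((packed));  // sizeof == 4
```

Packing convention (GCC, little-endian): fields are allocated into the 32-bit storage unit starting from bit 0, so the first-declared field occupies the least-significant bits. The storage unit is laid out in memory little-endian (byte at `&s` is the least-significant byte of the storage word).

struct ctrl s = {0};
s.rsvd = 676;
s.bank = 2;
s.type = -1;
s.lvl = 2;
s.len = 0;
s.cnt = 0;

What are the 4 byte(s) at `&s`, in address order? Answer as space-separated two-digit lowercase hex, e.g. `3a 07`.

[0+:11] rsvd=676 & 0x7ff = 0x2a4; word=0x000002a4
[11+:7] bank=2 & 0x7f = 0x2; word=0x000012a4
[18+:2] type=-1 & 0x3 = 0x3; word=0x000c12a4
[20+:8] lvl=2 & 0xff = 0x2; word=0x002c12a4
[28+:1] len=0 & 0x1 = 0x0; word=0x002c12a4
[29+:3] cnt=0 & 0x7 = 0x0; word=0x002c12a4
word = 0x002c12a4 → little-endian bytes:
  [0]=0xa4  [1]=0x12  [2]=0x2c  [3]=0x00

a4 12 2c 00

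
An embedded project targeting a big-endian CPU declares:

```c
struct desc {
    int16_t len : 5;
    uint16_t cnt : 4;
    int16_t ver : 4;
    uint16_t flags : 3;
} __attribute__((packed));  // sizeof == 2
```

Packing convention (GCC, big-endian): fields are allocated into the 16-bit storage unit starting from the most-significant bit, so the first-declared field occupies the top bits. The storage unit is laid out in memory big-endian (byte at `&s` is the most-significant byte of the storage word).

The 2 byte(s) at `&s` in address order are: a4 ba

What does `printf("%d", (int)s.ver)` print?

[0]=0xa4 [1]=0xba (big-endian) → word 0xa4ba
len:5 @ bit 11 → (0xa4ba>>11)&0x1f = 0x14
cnt:4 @ bit 7 → (0xa4ba>>7)&0xf = 0x9
ver:4 @ bit 3 → (0xa4ba>>3)&0xf = 0x7  ←
flags:3 @ bit 0 → (0xa4ba>>0)&0x7 = 0x2
ver signed 4b, MSB=0: value = 7

7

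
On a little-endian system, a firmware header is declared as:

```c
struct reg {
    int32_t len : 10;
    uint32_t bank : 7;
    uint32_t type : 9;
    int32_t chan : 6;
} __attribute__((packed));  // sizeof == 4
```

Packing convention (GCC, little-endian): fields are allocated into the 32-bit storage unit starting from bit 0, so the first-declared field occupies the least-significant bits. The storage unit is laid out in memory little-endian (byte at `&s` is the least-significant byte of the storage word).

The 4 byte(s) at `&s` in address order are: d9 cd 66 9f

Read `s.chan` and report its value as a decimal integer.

-25

[0]=0xd9 [1]=0xcd [2]=0x66 [3]=0x9f (little-endian) → word 0x9f66cdd9
len:10 @ bit 0 → (0x9f66cdd9>>0)&0x3ff = 0x1d9
bank:7 @ bit 10 → (0x9f66cdd9>>10)&0x7f = 0x33
type:9 @ bit 17 → (0x9f66cdd9>>17)&0x1ff = 0x1b3
chan:6 @ bit 26 → (0x9f66cdd9>>26)&0x3f = 0x27  ←
chan signed 6b, MSB=1: 39 - 64 = -25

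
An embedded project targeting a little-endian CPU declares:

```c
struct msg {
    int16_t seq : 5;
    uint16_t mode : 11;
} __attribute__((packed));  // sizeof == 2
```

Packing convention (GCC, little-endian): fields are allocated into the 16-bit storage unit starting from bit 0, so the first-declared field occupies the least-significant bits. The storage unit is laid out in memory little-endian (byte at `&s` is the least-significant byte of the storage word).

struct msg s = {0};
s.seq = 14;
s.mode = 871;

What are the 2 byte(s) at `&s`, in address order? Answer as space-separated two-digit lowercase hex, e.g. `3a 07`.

[0+:5] seq=14 & 0x1f = 0xe; word=0x000e
[5+:11] mode=871 & 0x7ff = 0x367; word=0x6cee
word = 0x6cee → little-endian bytes:
  [0]=0xee  [1]=0x6c

ee 6c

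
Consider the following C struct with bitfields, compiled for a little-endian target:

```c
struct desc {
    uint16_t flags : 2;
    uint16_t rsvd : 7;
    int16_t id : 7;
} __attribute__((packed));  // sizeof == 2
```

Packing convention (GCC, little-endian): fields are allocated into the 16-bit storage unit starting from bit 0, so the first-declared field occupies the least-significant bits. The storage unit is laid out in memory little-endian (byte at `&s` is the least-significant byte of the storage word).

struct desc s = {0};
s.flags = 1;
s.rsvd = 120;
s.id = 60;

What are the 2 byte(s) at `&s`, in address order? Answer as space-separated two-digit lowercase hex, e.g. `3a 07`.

e1 79

[0+:2] flags=1 & 0x3 = 0x1; word=0x0001
[2+:7] rsvd=120 & 0x7f = 0x78; word=0x01e1
[9+:7] id=60 & 0x7f = 0x3c; word=0x79e1
word = 0x79e1 → little-endian bytes:
  [0]=0xe1  [1]=0x79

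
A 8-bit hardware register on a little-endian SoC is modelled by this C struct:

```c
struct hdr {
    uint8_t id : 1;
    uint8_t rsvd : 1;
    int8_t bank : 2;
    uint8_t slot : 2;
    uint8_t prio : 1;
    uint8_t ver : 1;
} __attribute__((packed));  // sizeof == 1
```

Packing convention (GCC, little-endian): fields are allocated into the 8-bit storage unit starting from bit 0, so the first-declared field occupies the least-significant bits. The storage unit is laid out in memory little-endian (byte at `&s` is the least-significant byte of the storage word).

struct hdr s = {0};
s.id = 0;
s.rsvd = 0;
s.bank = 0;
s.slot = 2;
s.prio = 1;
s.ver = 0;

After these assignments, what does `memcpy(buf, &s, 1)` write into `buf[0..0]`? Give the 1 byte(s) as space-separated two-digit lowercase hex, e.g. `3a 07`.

id:1 = 0 → 0x0 << 0 → word 0x00
rsvd:1 = 0 → 0x0 << 1 → word 0x00
bank:2 = 0 → 0x0 << 2 → word 0x00
slot:2 = 2 → 0x2 << 4 → word 0x20
prio:1 = 1 → 0x1 << 6 → word 0x60
ver:1 = 0 → 0x0 << 7 → word 0x60
word = 0x60 → little-endian bytes:
  [0]=0x60

60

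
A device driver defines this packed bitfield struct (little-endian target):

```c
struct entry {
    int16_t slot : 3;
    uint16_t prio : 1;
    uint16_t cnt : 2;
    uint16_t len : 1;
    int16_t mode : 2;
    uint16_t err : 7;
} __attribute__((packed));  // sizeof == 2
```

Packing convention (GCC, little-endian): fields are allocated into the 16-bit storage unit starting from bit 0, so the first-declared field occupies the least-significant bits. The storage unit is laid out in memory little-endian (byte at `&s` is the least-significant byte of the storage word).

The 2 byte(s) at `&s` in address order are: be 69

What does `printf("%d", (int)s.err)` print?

[0]=0xbe [1]=0x69 (little-endian) → word 0x69be
slot [0+:3] = (word>>0) & 0x7 = 6
prio [3+:1] = (word>>3) & 0x1 = 1
cnt [4+:2] = (word>>4) & 0x3 = 3
len [6+:1] = (word>>6) & 0x1 = 0
mode [7+:2] = (word>>7) & 0x3 = 3
err [9+:7] = (word>>9) & 0x7f = 52  ←

52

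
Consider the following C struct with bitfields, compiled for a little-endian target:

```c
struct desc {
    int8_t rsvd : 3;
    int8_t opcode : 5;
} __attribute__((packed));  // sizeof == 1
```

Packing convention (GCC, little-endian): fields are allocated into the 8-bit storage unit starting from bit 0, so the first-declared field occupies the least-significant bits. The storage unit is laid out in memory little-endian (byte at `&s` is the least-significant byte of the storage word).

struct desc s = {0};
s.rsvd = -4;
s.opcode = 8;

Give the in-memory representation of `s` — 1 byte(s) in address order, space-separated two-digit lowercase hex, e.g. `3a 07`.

44

rsvd:3 = -4 → 0x4 << 0 → word 0x04
opcode:5 = 8 → 0x8 << 3 → word 0x44
word = 0x44 → little-endian bytes:
  [0]=0x44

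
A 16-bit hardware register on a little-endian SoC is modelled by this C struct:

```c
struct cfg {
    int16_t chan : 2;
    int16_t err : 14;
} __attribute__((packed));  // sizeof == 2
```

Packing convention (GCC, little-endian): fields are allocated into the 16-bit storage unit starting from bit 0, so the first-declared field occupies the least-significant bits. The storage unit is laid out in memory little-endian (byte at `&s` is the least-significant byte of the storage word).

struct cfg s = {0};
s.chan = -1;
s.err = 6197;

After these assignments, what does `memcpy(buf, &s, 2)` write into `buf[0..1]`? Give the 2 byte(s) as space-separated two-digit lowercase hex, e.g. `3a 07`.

d7 60

chan (2b) val=-1 bits=0x3 at bit 0: 0x0003
err (14b) val=6197 bits=0x1835 at bit 2: 0x60d7
word = 0x60d7 → little-endian bytes:
  [0]=0xd7  [1]=0x60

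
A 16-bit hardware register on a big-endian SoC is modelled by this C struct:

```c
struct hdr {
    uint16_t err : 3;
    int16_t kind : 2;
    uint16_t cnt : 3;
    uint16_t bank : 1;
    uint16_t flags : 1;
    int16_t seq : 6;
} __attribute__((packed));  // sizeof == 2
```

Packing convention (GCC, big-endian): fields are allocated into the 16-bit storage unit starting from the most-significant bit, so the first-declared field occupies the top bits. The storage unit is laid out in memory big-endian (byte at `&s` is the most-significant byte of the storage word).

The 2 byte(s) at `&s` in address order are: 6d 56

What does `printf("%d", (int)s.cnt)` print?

[0]=0x6d [1]=0x56 (big-endian) → word 0x6d56
err:3 @ bit 13 → (0x6d56>>13)&0x7 = 0x3
kind:2 @ bit 11 → (0x6d56>>11)&0x3 = 0x1
cnt:3 @ bit 8 → (0x6d56>>8)&0x7 = 0x5  ←
bank:1 @ bit 7 → (0x6d56>>7)&0x1 = 0x0
flags:1 @ bit 6 → (0x6d56>>6)&0x1 = 0x1
seq:6 @ bit 0 → (0x6d56>>0)&0x3f = 0x16

5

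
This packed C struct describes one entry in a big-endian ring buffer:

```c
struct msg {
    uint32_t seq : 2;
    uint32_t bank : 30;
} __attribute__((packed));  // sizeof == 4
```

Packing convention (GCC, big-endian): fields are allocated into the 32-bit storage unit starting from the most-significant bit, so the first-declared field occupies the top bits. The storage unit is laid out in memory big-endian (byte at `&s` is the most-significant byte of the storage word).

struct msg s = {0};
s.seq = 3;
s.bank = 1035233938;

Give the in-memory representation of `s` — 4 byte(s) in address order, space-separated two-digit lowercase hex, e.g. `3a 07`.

[30+:2] seq=3 & 0x3 = 0x3; word=0xc0000000
[0+:30] bank=1035233938 & 0x3fffffff = 0x3db46a92; word=0xfdb46a92
word = 0xfdb46a92 → big-endian bytes:
  [0]=0xfd  [1]=0xb4  [2]=0x6a  [3]=0x92

fd b4 6a 92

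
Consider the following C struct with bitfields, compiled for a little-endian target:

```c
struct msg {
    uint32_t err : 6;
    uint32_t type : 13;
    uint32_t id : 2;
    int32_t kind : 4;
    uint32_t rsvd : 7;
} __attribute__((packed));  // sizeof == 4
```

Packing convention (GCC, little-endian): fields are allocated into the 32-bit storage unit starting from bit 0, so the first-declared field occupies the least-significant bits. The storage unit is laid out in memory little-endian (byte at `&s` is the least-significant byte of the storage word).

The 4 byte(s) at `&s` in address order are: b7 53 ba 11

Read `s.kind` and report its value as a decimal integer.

[0]=0xb7 [1]=0x53 [2]=0xba [3]=0x11 (little-endian) → word 0x11ba53b7
err:6 @ bit 0 → (0x11ba53b7>>0)&0x3f = 0x37
type:13 @ bit 6 → (0x11ba53b7>>6)&0x1fff = 0x94e
id:2 @ bit 19 → (0x11ba53b7>>19)&0x3 = 0x3
kind:4 @ bit 21 → (0x11ba53b7>>21)&0xf = 0xd  ←
rsvd:7 @ bit 25 → (0x11ba53b7>>25)&0x7f = 0x8
kind signed 4b, MSB=1: 13 - 16 = -3

-3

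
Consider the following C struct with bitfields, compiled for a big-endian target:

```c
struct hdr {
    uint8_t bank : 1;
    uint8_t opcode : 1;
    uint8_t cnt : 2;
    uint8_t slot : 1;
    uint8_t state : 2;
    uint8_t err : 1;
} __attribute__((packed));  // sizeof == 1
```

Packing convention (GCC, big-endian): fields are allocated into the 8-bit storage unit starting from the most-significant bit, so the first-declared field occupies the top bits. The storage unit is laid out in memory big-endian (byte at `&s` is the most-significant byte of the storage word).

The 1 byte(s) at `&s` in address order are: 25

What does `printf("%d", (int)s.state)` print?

2

[0]=0x25 (big-endian) → word 0x25
bank:1 @ bit 7 → (0x25>>7)&0x1 = 0x0
opcode:1 @ bit 6 → (0x25>>6)&0x1 = 0x0
cnt:2 @ bit 4 → (0x25>>4)&0x3 = 0x2
slot:1 @ bit 3 → (0x25>>3)&0x1 = 0x0
state:2 @ bit 1 → (0x25>>1)&0x3 = 0x2  ←
err:1 @ bit 0 → (0x25>>0)&0x1 = 0x1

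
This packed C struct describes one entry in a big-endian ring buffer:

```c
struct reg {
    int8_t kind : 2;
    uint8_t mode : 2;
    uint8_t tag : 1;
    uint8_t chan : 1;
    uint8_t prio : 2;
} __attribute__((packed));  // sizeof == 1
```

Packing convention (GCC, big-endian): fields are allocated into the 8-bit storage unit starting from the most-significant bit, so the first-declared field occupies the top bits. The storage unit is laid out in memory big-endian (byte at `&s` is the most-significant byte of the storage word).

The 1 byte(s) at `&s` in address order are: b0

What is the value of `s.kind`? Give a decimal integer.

[0]=0xb0 (big-endian) → word 0xb0
kind [6+:2] = (word>>6) & 0x3 = 2  ←
mode [4+:2] = (word>>4) & 0x3 = 3
tag [3+:1] = (word>>3) & 0x1 = 0
chan [2+:1] = (word>>2) & 0x1 = 0
prio [0+:2] = (word>>0) & 0x3 = 0
kind signed 2b, MSB=1: 2 - 4 = -2

-2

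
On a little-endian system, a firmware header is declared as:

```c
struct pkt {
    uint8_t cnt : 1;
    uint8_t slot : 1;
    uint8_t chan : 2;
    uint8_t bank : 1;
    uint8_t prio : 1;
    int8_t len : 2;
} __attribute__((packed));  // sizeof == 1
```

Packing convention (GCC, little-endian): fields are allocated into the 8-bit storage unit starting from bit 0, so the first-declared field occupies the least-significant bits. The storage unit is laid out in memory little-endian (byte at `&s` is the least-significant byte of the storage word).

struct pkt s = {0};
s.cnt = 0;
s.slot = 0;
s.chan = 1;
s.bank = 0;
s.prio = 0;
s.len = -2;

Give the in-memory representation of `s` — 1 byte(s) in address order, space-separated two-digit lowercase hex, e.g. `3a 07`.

84

[0+:1] cnt=0 & 0x1 = 0x0; word=0x00
[1+:1] slot=0 & 0x1 = 0x0; word=0x00
[2+:2] chan=1 & 0x3 = 0x1; word=0x04
[4+:1] bank=0 & 0x1 = 0x0; word=0x04
[5+:1] prio=0 & 0x1 = 0x0; word=0x04
[6+:2] len=-2 & 0x3 = 0x2; word=0x84
word = 0x84 → little-endian bytes:
  [0]=0x84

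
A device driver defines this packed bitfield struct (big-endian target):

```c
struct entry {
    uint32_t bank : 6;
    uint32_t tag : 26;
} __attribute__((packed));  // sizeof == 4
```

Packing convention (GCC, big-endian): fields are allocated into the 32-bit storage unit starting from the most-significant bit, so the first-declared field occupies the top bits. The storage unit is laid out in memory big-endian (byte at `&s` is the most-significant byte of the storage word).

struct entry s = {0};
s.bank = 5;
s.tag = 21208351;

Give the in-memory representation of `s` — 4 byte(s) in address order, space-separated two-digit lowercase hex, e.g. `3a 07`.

bank:6 = 5 → 0x5 << 26 → word 0x14000000
tag:26 = 21208351 → 0x1439d1f << 0 → word 0x15439d1f
word = 0x15439d1f → big-endian bytes:
  [0]=0x15  [1]=0x43  [2]=0x9d  [3]=0x1f

15 43 9d 1f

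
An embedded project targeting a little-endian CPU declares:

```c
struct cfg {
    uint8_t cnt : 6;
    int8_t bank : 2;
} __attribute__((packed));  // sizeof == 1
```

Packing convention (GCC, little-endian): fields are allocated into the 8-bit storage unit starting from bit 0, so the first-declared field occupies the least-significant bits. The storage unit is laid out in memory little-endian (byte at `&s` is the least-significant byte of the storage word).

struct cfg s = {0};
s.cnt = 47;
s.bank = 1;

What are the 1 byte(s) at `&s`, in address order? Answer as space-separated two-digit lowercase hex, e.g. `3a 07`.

6f

cnt (6b) val=47 bits=0x2f at bit 0: 0x2f
bank (2b) val=1 bits=0x1 at bit 6: 0x6f
word = 0x6f → little-endian bytes:
  [0]=0x6f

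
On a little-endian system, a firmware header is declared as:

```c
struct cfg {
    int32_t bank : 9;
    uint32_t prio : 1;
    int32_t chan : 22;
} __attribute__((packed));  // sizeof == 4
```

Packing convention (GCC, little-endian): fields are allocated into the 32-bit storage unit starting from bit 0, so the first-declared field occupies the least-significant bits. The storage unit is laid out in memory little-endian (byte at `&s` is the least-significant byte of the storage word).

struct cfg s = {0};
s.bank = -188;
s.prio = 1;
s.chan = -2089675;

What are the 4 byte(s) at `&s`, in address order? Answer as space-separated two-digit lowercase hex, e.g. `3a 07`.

44 d7 74 80

bank:9 = -188 → 0x144 << 0 → word 0x00000144
prio:1 = 1 → 0x1 << 9 → word 0x00000344
chan:22 = -2089675 → 0x201d35 << 10 → word 0x8074d744
word = 0x8074d744 → little-endian bytes:
  [0]=0x44  [1]=0xd7  [2]=0x74  [3]=0x80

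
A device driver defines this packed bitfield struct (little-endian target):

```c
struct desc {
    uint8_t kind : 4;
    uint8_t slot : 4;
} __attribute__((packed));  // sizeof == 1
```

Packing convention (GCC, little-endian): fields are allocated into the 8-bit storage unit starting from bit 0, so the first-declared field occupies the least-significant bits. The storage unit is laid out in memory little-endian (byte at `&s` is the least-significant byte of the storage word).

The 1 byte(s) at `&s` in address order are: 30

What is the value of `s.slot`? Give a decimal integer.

3

[0]=0x30 (little-endian) → word 0x30
kind:4 @ bit 0 → (0x30>>0)&0xf = 0x0
slot:4 @ bit 4 → (0x30>>4)&0xf = 0x3  ←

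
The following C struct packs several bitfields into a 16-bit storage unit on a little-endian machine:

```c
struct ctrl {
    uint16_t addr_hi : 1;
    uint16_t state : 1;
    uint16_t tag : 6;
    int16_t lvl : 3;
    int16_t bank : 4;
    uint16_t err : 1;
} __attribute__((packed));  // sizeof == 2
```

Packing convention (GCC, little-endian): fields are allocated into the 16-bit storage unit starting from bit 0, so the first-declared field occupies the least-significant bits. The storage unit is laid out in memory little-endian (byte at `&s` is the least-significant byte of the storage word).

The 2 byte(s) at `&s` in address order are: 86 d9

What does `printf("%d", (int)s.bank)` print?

-5

[0]=0x86 [1]=0xd9 (little-endian) → word 0xd986
addr_hi [0+:1] = (word>>0) & 0x1 = 0
state [1+:1] = (word>>1) & 0x1 = 1
tag [2+:6] = (word>>2) & 0x3f = 33
lvl [8+:3] = (word>>8) & 0x7 = 1
bank [11+:4] = (word>>11) & 0xf = 11  ←
err [15+:1] = (word>>15) & 0x1 = 1
bank signed 4b, MSB=1: 11 - 16 = -5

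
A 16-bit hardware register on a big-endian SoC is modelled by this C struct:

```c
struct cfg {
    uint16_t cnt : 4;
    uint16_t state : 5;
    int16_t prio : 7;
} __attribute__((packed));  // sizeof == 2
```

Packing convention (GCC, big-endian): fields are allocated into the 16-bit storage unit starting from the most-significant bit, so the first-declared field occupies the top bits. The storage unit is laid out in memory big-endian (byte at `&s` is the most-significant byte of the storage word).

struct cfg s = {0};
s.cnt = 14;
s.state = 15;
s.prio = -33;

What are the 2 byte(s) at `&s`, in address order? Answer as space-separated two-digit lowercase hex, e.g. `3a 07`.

e7 df

cnt (4b) val=14 bits=0xe at bit 12: 0xe000
state (5b) val=15 bits=0xf at bit 7: 0xe780
prio (7b) val=-33 bits=0x5f at bit 0: 0xe7df
word = 0xe7df → big-endian bytes:
  [0]=0xe7  [1]=0xdf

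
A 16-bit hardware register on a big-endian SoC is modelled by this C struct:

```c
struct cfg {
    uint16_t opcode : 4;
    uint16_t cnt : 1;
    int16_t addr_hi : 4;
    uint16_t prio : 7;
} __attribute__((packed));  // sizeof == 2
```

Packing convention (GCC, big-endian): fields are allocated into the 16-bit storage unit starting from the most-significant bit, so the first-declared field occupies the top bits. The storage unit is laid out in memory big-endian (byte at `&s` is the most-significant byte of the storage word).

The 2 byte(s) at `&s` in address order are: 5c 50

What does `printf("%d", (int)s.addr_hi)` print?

-8

[0]=0x5c [1]=0x50 (big-endian) → word 0x5c50
opcode:4 @ bit 12 → (0x5c50>>12)&0xf = 0x5
cnt:1 @ bit 11 → (0x5c50>>11)&0x1 = 0x1
addr_hi:4 @ bit 7 → (0x5c50>>7)&0xf = 0x8  ←
prio:7 @ bit 0 → (0x5c50>>0)&0x7f = 0x50
addr_hi signed 4b, MSB=1: 8 - 16 = -8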